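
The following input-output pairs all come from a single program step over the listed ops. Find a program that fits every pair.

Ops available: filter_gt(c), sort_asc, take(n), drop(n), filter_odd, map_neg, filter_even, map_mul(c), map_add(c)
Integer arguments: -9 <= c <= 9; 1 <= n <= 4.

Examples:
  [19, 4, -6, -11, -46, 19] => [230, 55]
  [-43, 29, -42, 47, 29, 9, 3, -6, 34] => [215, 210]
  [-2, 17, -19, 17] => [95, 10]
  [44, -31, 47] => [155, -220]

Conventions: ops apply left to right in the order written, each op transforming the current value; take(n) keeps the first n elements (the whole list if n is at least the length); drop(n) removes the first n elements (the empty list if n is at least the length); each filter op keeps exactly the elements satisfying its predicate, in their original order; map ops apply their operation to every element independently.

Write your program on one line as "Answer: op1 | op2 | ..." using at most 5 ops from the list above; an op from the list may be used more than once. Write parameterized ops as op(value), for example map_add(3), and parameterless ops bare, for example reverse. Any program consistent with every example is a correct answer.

map_mul(5) | sort_asc | map_neg | take(2)

Check, running the answer program on each example:
  [19, 4, -6, -11, -46, 19] -> [95, 20, -30, -55, -230, 95] -> [-230, -55, -30, 20, 95, 95] -> [230, 55, 30, -20, -95, -95] -> [230, 55]
  [-43, 29, -42, 47, 29, 9, 3, -6, 34] -> [-215, 145, -210, 235, 145, 45, 15, -30, 170] -> [-215, -210, -30, 15, 45, 145, 145, 170, 235] -> [215, 210, 30, -15, -45, -145, -145, -170, -235] -> [215, 210]
  [-2, 17, -19, 17] -> [-10, 85, -95, 85] -> [-95, -10, 85, 85] -> [95, 10, -85, -85] -> [95, 10]
  [44, -31, 47] -> [220, -155, 235] -> [-155, 220, 235] -> [155, -220, -235] -> [155, -220]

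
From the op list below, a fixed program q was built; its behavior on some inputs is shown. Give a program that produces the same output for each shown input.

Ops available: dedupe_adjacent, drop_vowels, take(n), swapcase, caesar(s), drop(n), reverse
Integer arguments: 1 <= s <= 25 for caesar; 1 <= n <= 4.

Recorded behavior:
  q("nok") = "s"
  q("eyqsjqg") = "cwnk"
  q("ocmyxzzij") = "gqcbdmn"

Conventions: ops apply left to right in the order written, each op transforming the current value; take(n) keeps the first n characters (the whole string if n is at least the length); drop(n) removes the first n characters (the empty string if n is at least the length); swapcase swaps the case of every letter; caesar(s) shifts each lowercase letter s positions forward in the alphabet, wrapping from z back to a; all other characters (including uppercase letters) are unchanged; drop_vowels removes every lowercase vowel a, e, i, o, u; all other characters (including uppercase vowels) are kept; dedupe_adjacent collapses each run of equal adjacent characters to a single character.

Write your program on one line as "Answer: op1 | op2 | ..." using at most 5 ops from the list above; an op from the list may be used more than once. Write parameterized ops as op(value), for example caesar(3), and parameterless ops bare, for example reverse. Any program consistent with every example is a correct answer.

drop(1) | caesar(4) | drop_vowels | dedupe_adjacent

Check, running the answer program on each example:
  "nok" -> "ok" -> "so" -> "s" -> "s"
  "eyqsjqg" -> "yqsjqg" -> "cuwnuk" -> "cwnk" -> "cwnk"
  "ocmyxzzij" -> "cmyxzzij" -> "gqcbddmn" -> "gqcbddmn" -> "gqcbdmn"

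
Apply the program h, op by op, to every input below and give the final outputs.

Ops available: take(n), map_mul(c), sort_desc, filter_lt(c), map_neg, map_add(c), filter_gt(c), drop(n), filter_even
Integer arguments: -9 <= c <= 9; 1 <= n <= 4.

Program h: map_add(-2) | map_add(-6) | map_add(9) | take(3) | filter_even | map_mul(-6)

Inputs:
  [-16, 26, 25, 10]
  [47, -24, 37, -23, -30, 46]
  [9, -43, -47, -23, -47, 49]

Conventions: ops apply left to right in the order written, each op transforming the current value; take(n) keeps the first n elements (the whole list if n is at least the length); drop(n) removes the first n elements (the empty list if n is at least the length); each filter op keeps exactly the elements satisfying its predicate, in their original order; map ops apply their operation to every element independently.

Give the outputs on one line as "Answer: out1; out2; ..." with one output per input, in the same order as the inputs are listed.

[-156]; [-288, -228]; [-60, 252, 276]

Execution, op by op:
  [-16, 26, 25, 10] -> [-18, 24, 23, 8] -> [-24, 18, 17, 2] -> [-15, 27, 26, 11] -> [-15, 27, 26] -> [26] -> [-156]
  [47, -24, 37, -23, -30, 46] -> [45, -26, 35, -25, -32, 44] -> [39, -32, 29, -31, -38, 38] -> [48, -23, 38, -22, -29, 47] -> [48, -23, 38] -> [48, 38] -> [-288, -228]
  [9, -43, -47, -23, -47, 49] -> [7, -45, -49, -25, -49, 47] -> [1, -51, -55, -31, -55, 41] -> [10, -42, -46, -22, -46, 50] -> [10, -42, -46] -> [10, -42, -46] -> [-60, 252, 276]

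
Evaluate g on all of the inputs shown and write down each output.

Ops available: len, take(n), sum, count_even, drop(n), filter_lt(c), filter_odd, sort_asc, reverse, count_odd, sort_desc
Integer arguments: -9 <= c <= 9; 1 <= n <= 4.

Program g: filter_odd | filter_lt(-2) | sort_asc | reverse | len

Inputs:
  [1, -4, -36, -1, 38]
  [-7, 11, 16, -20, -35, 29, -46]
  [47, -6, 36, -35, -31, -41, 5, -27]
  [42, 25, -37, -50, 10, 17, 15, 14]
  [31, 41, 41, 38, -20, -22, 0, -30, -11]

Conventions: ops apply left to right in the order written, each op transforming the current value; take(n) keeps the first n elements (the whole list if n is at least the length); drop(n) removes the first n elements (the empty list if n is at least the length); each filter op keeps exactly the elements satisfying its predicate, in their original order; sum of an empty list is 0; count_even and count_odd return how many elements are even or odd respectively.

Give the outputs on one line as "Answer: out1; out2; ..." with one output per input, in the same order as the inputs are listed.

Execution, op by op:
  [1, -4, -36, -1, 38] -> [1, -1] -> [] -> [] -> [] -> 0
  [-7, 11, 16, -20, -35, 29, -46] -> [-7, 11, -35, 29] -> [-7, -35] -> [-35, -7] -> [-7, -35] -> 2
  [47, -6, 36, -35, -31, -41, 5, -27] -> [47, -35, -31, -41, 5, -27] -> [-35, -31, -41, -27] -> [-41, -35, -31, -27] -> [-27, -31, -35, -41] -> 4
  [42, 25, -37, -50, 10, 17, 15, 14] -> [25, -37, 17, 15] -> [-37] -> [-37] -> [-37] -> 1
  [31, 41, 41, 38, -20, -22, 0, -30, -11] -> [31, 41, 41, -11] -> [-11] -> [-11] -> [-11] -> 1

0; 2; 4; 1; 1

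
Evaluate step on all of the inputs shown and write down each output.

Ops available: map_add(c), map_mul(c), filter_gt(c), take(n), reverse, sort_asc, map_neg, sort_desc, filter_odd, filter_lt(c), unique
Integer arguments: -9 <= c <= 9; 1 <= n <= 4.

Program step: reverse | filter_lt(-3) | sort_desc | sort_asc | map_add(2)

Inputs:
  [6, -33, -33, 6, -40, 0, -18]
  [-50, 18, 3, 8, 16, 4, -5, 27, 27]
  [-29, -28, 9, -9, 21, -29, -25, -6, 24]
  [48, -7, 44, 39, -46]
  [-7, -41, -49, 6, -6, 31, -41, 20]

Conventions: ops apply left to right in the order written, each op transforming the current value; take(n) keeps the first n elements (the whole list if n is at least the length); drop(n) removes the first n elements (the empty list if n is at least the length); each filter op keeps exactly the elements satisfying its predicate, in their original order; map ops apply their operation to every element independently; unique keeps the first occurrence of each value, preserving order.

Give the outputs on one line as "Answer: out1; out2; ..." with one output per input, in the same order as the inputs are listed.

Execution, op by op:
  [6, -33, -33, 6, -40, 0, -18] -> [-18, 0, -40, 6, -33, -33, 6] -> [-18, -40, -33, -33] -> [-18, -33, -33, -40] -> [-40, -33, -33, -18] -> [-38, -31, -31, -16]
  [-50, 18, 3, 8, 16, 4, -5, 27, 27] -> [27, 27, -5, 4, 16, 8, 3, 18, -50] -> [-5, -50] -> [-5, -50] -> [-50, -5] -> [-48, -3]
  [-29, -28, 9, -9, 21, -29, -25, -6, 24] -> [24, -6, -25, -29, 21, -9, 9, -28, -29] -> [-6, -25, -29, -9, -28, -29] -> [-6, -9, -25, -28, -29, -29] -> [-29, -29, -28, -25, -9, -6] -> [-27, -27, -26, -23, -7, -4]
  [48, -7, 44, 39, -46] -> [-46, 39, 44, -7, 48] -> [-46, -7] -> [-7, -46] -> [-46, -7] -> [-44, -5]
  [-7, -41, -49, 6, -6, 31, -41, 20] -> [20, -41, 31, -6, 6, -49, -41, -7] -> [-41, -6, -49, -41, -7] -> [-6, -7, -41, -41, -49] -> [-49, -41, -41, -7, -6] -> [-47, -39, -39, -5, -4]

[-38, -31, -31, -16]; [-48, -3]; [-27, -27, -26, -23, -7, -4]; [-44, -5]; [-47, -39, -39, -5, -4]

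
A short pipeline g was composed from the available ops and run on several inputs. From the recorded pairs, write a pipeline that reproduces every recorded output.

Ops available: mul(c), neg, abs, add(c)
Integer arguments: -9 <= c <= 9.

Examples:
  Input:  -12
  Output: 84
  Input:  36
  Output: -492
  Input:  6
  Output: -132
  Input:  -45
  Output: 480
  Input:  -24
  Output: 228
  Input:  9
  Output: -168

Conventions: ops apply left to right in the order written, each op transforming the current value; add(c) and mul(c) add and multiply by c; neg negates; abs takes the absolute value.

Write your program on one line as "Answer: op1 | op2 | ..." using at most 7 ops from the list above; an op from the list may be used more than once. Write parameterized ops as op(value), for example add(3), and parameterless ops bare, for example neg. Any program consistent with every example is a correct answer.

add(5) | mul(2) | neg | mul(-2) | mul(-1) | mul(3)

Check, running the answer program on each example:
  -12 -> -7 -> -14 -> 14 -> -28 -> 28 -> 84
  36 -> 41 -> 82 -> -82 -> 164 -> -164 -> -492
  6 -> 11 -> 22 -> -22 -> 44 -> -44 -> -132
  -45 -> -40 -> -80 -> 80 -> -160 -> 160 -> 480
  -24 -> -19 -> -38 -> 38 -> -76 -> 76 -> 228
  9 -> 14 -> 28 -> -28 -> 56 -> -56 -> -168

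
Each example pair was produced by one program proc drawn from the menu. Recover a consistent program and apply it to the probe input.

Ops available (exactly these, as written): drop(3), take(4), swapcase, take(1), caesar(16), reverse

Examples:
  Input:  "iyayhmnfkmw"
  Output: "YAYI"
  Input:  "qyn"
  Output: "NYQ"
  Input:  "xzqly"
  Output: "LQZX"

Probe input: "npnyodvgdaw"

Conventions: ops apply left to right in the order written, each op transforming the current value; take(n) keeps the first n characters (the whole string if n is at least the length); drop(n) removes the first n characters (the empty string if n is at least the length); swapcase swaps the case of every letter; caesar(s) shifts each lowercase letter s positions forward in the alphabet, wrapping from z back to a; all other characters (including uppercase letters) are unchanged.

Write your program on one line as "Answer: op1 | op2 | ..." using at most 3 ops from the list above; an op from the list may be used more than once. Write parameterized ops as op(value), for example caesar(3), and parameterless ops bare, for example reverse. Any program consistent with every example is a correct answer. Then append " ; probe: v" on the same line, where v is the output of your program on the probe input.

take(4) | swapcase | reverse ; probe: "YNPN"

Check, running the answer program on each example:
  "iyayhmnfkmw" -> "iyay" -> "IYAY" -> "YAYI"
  "qyn" -> "qyn" -> "QYN" -> "NYQ"
  "xzqly" -> "xzql" -> "XZQL" -> "LQZX"
  probe: "npnyodvgdaw" -> "npny" -> "NPNY" -> "YNPN"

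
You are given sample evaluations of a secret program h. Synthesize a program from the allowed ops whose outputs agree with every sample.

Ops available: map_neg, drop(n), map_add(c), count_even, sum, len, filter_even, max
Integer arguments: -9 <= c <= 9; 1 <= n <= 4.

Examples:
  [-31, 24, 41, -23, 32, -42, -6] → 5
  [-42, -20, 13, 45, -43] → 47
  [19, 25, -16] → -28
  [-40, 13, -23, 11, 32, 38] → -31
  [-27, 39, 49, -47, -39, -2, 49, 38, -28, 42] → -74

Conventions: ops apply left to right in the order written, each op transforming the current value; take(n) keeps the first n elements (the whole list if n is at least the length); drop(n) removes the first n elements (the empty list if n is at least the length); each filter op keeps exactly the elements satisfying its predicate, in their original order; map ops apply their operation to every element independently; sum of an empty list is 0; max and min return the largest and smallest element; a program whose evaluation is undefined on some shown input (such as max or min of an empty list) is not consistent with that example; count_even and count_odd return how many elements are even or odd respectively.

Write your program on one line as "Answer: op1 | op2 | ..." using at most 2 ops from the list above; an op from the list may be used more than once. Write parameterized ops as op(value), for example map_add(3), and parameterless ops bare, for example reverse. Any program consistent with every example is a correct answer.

map_neg | sum

Check, running the answer program on each example:
  [-31, 24, 41, -23, 32, -42, -6] -> [31, -24, -41, 23, -32, 42, 6] -> 5
  [-42, -20, 13, 45, -43] -> [42, 20, -13, -45, 43] -> 47
  [19, 25, -16] -> [-19, -25, 16] -> -28
  [-40, 13, -23, 11, 32, 38] -> [40, -13, 23, -11, -32, -38] -> -31
  [-27, 39, 49, -47, -39, -2, 49, 38, -28, 42] -> [27, -39, -49, 47, 39, 2, -49, -38, 28, -42] -> -74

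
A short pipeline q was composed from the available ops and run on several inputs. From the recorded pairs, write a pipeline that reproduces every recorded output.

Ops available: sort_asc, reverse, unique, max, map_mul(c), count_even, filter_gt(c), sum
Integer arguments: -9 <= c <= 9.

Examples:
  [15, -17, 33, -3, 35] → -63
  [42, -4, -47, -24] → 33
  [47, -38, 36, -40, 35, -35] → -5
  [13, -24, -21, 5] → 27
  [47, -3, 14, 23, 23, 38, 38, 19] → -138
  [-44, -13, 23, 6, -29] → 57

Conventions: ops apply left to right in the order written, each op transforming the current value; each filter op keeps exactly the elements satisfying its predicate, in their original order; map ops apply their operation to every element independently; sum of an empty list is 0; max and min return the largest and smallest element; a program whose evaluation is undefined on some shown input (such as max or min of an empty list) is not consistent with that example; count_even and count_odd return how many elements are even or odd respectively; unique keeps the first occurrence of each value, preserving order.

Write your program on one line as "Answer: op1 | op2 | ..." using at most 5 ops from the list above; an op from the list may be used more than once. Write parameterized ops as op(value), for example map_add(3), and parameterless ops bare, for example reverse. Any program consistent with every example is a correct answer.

map_mul(-1) | sort_asc | unique | sum

Check, running the answer program on each example:
  [15, -17, 33, -3, 35] -> [-15, 17, -33, 3, -35] -> [-35, -33, -15, 3, 17] -> [-35, -33, -15, 3, 17] -> -63
  [42, -4, -47, -24] -> [-42, 4, 47, 24] -> [-42, 4, 24, 47] -> [-42, 4, 24, 47] -> 33
  [47, -38, 36, -40, 35, -35] -> [-47, 38, -36, 40, -35, 35] -> [-47, -36, -35, 35, 38, 40] -> [-47, -36, -35, 35, 38, 40] -> -5
  [13, -24, -21, 5] -> [-13, 24, 21, -5] -> [-13, -5, 21, 24] -> [-13, -5, 21, 24] -> 27
  [47, -3, 14, 23, 23, 38, 38, 19] -> [-47, 3, -14, -23, -23, -38, -38, -19] -> [-47, -38, -38, -23, -23, -19, -14, 3] -> [-47, -38, -23, -19, -14, 3] -> -138
  [-44, -13, 23, 6, -29] -> [44, 13, -23, -6, 29] -> [-23, -6, 13, 29, 44] -> [-23, -6, 13, 29, 44] -> 57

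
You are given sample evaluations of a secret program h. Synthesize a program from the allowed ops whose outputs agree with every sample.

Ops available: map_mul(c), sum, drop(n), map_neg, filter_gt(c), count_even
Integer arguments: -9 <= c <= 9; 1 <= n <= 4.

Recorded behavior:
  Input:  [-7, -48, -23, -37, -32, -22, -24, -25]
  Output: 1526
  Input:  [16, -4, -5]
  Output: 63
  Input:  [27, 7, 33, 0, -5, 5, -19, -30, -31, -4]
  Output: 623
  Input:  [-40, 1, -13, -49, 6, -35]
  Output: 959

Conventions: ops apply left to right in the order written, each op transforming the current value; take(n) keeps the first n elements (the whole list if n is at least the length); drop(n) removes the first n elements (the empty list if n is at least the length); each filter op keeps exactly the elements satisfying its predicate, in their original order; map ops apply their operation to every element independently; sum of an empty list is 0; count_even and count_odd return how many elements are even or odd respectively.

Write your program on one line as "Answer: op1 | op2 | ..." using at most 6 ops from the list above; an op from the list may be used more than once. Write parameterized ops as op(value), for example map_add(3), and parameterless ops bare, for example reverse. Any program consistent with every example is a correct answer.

map_neg | map_mul(-7) | map_neg | filter_gt(1) | sum

Check, running the answer program on each example:
  [-7, -48, -23, -37, -32, -22, -24, -25] -> [7, 48, 23, 37, 32, 22, 24, 25] -> [-49, -336, -161, -259, -224, -154, -168, -175] -> [49, 336, 161, 259, 224, 154, 168, 175] -> [49, 336, 161, 259, 224, 154, 168, 175] -> 1526
  [16, -4, -5] -> [-16, 4, 5] -> [112, -28, -35] -> [-112, 28, 35] -> [28, 35] -> 63
  [27, 7, 33, 0, -5, 5, -19, -30, -31, -4] -> [-27, -7, -33, 0, 5, -5, 19, 30, 31, 4] -> [189, 49, 231, 0, -35, 35, -133, -210, -217, -28] -> [-189, -49, -231, 0, 35, -35, 133, 210, 217, 28] -> [35, 133, 210, 217, 28] -> 623
  [-40, 1, -13, -49, 6, -35] -> [40, -1, 13, 49, -6, 35] -> [-280, 7, -91, -343, 42, -245] -> [280, -7, 91, 343, -42, 245] -> [280, 91, 343, 245] -> 959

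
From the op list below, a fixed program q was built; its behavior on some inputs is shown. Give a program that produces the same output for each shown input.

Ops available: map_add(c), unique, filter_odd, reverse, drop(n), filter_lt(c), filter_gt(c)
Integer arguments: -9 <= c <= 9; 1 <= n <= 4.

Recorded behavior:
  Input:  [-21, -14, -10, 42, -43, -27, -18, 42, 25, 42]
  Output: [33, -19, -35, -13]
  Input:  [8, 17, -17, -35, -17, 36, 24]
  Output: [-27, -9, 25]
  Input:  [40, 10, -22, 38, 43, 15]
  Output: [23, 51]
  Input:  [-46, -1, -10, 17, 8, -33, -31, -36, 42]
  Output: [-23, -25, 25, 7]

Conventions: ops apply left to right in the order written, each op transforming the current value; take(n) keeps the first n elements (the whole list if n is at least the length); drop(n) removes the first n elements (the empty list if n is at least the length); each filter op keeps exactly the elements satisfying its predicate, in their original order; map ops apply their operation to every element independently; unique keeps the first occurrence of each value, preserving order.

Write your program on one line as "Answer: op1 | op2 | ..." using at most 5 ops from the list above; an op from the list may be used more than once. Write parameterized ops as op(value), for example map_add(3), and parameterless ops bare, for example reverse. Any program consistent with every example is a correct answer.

filter_odd | map_add(8) | unique | reverse

Check, running the answer program on each example:
  [-21, -14, -10, 42, -43, -27, -18, 42, 25, 42] -> [-21, -43, -27, 25] -> [-13, -35, -19, 33] -> [-13, -35, -19, 33] -> [33, -19, -35, -13]
  [8, 17, -17, -35, -17, 36, 24] -> [17, -17, -35, -17] -> [25, -9, -27, -9] -> [25, -9, -27] -> [-27, -9, 25]
  [40, 10, -22, 38, 43, 15] -> [43, 15] -> [51, 23] -> [51, 23] -> [23, 51]
  [-46, -1, -10, 17, 8, -33, -31, -36, 42] -> [-1, 17, -33, -31] -> [7, 25, -25, -23] -> [7, 25, -25, -23] -> [-23, -25, 25, 7]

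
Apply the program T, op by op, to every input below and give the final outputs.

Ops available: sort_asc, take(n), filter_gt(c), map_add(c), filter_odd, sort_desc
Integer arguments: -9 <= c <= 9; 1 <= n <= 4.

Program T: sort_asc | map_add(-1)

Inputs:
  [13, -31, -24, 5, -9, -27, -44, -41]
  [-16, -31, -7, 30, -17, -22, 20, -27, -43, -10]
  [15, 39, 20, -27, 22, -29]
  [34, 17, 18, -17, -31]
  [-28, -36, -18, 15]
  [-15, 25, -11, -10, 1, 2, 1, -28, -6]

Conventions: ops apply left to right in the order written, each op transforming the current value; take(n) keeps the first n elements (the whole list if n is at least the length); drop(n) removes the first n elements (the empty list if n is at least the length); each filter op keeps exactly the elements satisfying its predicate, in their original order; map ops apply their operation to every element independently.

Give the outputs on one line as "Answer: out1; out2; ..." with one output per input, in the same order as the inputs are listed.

Execution, op by op:
  [13, -31, -24, 5, -9, -27, -44, -41] -> [-44, -41, -31, -27, -24, -9, 5, 13] -> [-45, -42, -32, -28, -25, -10, 4, 12]
  [-16, -31, -7, 30, -17, -22, 20, -27, -43, -10] -> [-43, -31, -27, -22, -17, -16, -10, -7, 20, 30] -> [-44, -32, -28, -23, -18, -17, -11, -8, 19, 29]
  [15, 39, 20, -27, 22, -29] -> [-29, -27, 15, 20, 22, 39] -> [-30, -28, 14, 19, 21, 38]
  [34, 17, 18, -17, -31] -> [-31, -17, 17, 18, 34] -> [-32, -18, 16, 17, 33]
  [-28, -36, -18, 15] -> [-36, -28, -18, 15] -> [-37, -29, -19, 14]
  [-15, 25, -11, -10, 1, 2, 1, -28, -6] -> [-28, -15, -11, -10, -6, 1, 1, 2, 25] -> [-29, -16, -12, -11, -7, 0, 0, 1, 24]

[-45, -42, -32, -28, -25, -10, 4, 12]; [-44, -32, -28, -23, -18, -17, -11, -8, 19, 29]; [-30, -28, 14, 19, 21, 38]; [-32, -18, 16, 17, 33]; [-37, -29, -19, 14]; [-29, -16, -12, -11, -7, 0, 0, 1, 24]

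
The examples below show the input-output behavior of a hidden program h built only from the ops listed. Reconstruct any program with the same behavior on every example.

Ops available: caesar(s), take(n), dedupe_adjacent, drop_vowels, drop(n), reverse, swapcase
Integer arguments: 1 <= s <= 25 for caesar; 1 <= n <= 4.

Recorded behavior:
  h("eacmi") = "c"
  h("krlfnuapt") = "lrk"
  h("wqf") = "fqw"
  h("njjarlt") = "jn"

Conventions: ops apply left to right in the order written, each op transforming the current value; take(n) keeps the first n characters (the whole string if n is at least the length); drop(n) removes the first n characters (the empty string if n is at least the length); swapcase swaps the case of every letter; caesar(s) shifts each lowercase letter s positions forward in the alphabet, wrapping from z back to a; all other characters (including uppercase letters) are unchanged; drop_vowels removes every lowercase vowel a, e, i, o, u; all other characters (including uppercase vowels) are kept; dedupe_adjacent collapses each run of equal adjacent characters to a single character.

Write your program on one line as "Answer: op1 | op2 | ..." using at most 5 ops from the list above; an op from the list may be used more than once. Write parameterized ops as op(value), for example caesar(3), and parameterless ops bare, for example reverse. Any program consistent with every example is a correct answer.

take(3) | reverse | drop_vowels | dedupe_adjacent

Check, running the answer program on each example:
  "eacmi" -> "eac" -> "cae" -> "c" -> "c"
  "krlfnuapt" -> "krl" -> "lrk" -> "lrk" -> "lrk"
  "wqf" -> "wqf" -> "fqw" -> "fqw" -> "fqw"
  "njjarlt" -> "njj" -> "jjn" -> "jjn" -> "jn"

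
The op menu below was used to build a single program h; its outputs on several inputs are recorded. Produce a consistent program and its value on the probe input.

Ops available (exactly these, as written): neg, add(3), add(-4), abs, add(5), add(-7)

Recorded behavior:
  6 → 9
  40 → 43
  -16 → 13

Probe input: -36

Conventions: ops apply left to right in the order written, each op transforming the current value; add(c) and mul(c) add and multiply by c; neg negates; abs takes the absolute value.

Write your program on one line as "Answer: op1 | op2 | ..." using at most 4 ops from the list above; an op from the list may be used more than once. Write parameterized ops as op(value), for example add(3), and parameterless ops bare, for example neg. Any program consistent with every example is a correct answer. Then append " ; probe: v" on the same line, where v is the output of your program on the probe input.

add(3) | neg | abs ; probe: 33

Check, running the answer program on each example:
  6 -> 9 -> -9 -> 9
  40 -> 43 -> -43 -> 43
  -16 -> -13 -> 13 -> 13
  probe: -36 -> -33 -> 33 -> 33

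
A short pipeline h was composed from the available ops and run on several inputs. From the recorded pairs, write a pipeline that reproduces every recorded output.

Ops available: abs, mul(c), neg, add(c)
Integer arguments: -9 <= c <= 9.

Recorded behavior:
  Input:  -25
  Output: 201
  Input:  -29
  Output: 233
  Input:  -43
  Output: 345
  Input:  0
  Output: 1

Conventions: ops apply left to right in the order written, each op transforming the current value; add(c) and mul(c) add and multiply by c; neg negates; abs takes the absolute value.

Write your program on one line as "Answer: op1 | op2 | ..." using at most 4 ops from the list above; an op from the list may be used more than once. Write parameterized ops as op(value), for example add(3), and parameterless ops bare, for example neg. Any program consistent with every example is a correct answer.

abs | mul(-8) | add(-1) | neg

Check, running the answer program on each example:
  -25 -> 25 -> -200 -> -201 -> 201
  -29 -> 29 -> -232 -> -233 -> 233
  -43 -> 43 -> -344 -> -345 -> 345
  0 -> 0 -> 0 -> -1 -> 1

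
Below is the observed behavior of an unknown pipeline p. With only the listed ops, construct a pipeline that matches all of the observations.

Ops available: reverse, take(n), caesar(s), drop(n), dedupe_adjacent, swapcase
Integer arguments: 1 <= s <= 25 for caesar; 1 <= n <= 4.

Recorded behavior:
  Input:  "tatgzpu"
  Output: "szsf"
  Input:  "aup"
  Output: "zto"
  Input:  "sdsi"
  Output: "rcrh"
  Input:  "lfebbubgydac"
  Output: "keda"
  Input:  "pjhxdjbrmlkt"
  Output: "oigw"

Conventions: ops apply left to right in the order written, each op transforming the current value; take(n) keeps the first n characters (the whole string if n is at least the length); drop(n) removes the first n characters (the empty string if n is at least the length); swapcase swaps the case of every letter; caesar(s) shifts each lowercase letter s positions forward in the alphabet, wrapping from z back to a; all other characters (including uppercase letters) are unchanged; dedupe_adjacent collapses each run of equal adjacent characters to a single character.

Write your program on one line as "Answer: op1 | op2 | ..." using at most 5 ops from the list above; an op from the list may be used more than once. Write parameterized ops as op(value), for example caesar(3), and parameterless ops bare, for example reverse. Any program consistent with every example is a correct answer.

caesar(23) | take(4) | caesar(23) | caesar(5)

Check, running the answer program on each example:
  "tatgzpu" -> "qxqdwmr" -> "qxqd" -> "nuna" -> "szsf"
  "aup" -> "xrm" -> "xrm" -> "uoj" -> "zto"
  "sdsi" -> "papf" -> "papf" -> "mxmc" -> "rcrh"
  "lfebbubgydac" -> "icbyyrydvaxz" -> "icby" -> "fzyv" -> "keda"
  "pjhxdjbrmlkt" -> "mgeuagyojihq" -> "mgeu" -> "jdbr" -> "oigw"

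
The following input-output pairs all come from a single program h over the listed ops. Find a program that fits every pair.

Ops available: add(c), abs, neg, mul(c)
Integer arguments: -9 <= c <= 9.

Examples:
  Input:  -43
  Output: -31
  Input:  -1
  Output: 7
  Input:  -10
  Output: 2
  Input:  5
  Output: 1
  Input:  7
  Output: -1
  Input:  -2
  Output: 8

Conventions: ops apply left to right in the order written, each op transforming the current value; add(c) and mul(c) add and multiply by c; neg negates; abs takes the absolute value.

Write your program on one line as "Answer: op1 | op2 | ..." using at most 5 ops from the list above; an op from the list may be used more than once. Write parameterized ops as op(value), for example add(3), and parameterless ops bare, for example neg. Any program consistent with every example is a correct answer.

add(3) | abs | add(-9) | neg

Check, running the answer program on each example:
  -43 -> -40 -> 40 -> 31 -> -31
  -1 -> 2 -> 2 -> -7 -> 7
  -10 -> -7 -> 7 -> -2 -> 2
  5 -> 8 -> 8 -> -1 -> 1
  7 -> 10 -> 10 -> 1 -> -1
  -2 -> 1 -> 1 -> -8 -> 8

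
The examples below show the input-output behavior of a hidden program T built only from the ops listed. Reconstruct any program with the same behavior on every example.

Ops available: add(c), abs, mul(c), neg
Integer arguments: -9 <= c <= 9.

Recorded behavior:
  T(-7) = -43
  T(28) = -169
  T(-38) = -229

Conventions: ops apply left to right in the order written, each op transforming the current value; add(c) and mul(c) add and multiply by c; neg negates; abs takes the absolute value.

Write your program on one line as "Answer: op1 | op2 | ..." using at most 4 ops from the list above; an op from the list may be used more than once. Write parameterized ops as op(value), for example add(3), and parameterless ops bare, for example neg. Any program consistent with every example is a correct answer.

mul(-6) | abs | neg | add(-1)

Check, running the answer program on each example:
  -7 -> 42 -> 42 -> -42 -> -43
  28 -> -168 -> 168 -> -168 -> -169
  -38 -> 228 -> 228 -> -228 -> -229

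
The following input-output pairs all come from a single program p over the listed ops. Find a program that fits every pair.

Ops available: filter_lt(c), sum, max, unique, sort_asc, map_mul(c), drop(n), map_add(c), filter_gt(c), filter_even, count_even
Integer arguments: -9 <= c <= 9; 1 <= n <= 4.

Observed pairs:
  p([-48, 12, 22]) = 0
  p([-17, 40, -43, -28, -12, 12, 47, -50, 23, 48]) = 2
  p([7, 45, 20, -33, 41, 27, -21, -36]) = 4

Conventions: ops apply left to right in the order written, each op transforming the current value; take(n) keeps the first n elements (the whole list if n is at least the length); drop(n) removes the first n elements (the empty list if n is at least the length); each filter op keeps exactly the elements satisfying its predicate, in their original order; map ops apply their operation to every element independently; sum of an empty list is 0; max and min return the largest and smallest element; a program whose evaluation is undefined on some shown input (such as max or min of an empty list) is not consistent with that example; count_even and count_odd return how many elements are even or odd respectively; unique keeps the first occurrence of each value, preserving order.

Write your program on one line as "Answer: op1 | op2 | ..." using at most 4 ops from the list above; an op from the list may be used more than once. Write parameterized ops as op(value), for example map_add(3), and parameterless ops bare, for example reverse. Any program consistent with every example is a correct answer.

filter_gt(-7) | map_add(7) | count_even

Check, running the answer program on each example:
  [-48, 12, 22] -> [12, 22] -> [19, 29] -> 0
  [-17, 40, -43, -28, -12, 12, 47, -50, 23, 48] -> [40, 12, 47, 23, 48] -> [47, 19, 54, 30, 55] -> 2
  [7, 45, 20, -33, 41, 27, -21, -36] -> [7, 45, 20, 41, 27] -> [14, 52, 27, 48, 34] -> 4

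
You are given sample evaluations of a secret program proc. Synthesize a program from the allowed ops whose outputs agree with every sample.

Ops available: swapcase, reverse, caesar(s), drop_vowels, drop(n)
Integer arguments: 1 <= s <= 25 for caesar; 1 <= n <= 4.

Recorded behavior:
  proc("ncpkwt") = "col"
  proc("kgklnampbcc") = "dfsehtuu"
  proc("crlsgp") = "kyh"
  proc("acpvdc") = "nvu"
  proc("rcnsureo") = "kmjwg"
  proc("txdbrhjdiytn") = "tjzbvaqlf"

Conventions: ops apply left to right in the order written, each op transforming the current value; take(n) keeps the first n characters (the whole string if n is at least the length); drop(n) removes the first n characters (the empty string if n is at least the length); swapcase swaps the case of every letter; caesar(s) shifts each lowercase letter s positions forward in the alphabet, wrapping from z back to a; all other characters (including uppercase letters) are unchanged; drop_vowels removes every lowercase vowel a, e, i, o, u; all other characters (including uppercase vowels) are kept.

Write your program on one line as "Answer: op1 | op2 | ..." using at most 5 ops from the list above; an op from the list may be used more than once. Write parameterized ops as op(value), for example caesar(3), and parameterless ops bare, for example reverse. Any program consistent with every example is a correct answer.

swapcase | drop(3) | swapcase | caesar(18)

Check, running the answer program on each example:
  "ncpkwt" -> "NCPKWT" -> "KWT" -> "kwt" -> "col"
  "kgklnampbcc" -> "KGKLNAMPBCC" -> "LNAMPBCC" -> "lnampbcc" -> "dfsehtuu"
  "crlsgp" -> "CRLSGP" -> "SGP" -> "sgp" -> "kyh"
  "acpvdc" -> "ACPVDC" -> "VDC" -> "vdc" -> "nvu"
  "rcnsureo" -> "RCNSUREO" -> "SUREO" -> "sureo" -> "kmjwg"
  "txdbrhjdiytn" -> "TXDBRHJDIYTN" -> "BRHJDIYTN" -> "brhjdiytn" -> "tjzbvaqlf"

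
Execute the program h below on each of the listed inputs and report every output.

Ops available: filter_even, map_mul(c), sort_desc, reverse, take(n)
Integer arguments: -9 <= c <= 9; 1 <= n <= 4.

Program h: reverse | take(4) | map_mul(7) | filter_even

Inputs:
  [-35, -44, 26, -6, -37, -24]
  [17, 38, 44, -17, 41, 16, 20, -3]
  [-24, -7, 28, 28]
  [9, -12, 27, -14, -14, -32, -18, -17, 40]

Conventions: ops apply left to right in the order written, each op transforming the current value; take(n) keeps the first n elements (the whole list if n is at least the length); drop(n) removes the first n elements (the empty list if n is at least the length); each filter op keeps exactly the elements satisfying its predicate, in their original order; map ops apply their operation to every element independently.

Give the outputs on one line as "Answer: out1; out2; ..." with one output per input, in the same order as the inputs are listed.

Execution, op by op:
  [-35, -44, 26, -6, -37, -24] -> [-24, -37, -6, 26, -44, -35] -> [-24, -37, -6, 26] -> [-168, -259, -42, 182] -> [-168, -42, 182]
  [17, 38, 44, -17, 41, 16, 20, -3] -> [-3, 20, 16, 41, -17, 44, 38, 17] -> [-3, 20, 16, 41] -> [-21, 140, 112, 287] -> [140, 112]
  [-24, -7, 28, 28] -> [28, 28, -7, -24] -> [28, 28, -7, -24] -> [196, 196, -49, -168] -> [196, 196, -168]
  [9, -12, 27, -14, -14, -32, -18, -17, 40] -> [40, -17, -18, -32, -14, -14, 27, -12, 9] -> [40, -17, -18, -32] -> [280, -119, -126, -224] -> [280, -126, -224]

[-168, -42, 182]; [140, 112]; [196, 196, -168]; [280, -126, -224]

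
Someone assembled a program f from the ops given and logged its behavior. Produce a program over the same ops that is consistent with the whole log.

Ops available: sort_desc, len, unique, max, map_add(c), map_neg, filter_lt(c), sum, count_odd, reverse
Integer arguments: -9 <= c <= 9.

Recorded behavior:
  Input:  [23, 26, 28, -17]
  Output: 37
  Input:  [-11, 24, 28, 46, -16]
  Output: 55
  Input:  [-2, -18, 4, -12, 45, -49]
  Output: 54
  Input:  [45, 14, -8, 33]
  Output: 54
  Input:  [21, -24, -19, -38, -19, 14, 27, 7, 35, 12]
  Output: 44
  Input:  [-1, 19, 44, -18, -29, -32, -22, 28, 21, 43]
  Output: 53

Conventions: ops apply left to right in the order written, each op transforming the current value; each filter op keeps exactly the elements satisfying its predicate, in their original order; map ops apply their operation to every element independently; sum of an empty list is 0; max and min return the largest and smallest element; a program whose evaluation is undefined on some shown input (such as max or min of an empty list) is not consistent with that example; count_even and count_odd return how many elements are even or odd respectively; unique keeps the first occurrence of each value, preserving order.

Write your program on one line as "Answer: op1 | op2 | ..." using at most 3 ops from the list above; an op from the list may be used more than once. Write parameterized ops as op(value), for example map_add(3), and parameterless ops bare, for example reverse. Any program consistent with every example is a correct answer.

reverse | map_add(9) | max

Check, running the answer program on each example:
  [23, 26, 28, -17] -> [-17, 28, 26, 23] -> [-8, 37, 35, 32] -> 37
  [-11, 24, 28, 46, -16] -> [-16, 46, 28, 24, -11] -> [-7, 55, 37, 33, -2] -> 55
  [-2, -18, 4, -12, 45, -49] -> [-49, 45, -12, 4, -18, -2] -> [-40, 54, -3, 13, -9, 7] -> 54
  [45, 14, -8, 33] -> [33, -8, 14, 45] -> [42, 1, 23, 54] -> 54
  [21, -24, -19, -38, -19, 14, 27, 7, 35, 12] -> [12, 35, 7, 27, 14, -19, -38, -19, -24, 21] -> [21, 44, 16, 36, 23, -10, -29, -10, -15, 30] -> 44
  [-1, 19, 44, -18, -29, -32, -22, 28, 21, 43] -> [43, 21, 28, -22, -32, -29, -18, 44, 19, -1] -> [52, 30, 37, -13, -23, -20, -9, 53, 28, 8] -> 53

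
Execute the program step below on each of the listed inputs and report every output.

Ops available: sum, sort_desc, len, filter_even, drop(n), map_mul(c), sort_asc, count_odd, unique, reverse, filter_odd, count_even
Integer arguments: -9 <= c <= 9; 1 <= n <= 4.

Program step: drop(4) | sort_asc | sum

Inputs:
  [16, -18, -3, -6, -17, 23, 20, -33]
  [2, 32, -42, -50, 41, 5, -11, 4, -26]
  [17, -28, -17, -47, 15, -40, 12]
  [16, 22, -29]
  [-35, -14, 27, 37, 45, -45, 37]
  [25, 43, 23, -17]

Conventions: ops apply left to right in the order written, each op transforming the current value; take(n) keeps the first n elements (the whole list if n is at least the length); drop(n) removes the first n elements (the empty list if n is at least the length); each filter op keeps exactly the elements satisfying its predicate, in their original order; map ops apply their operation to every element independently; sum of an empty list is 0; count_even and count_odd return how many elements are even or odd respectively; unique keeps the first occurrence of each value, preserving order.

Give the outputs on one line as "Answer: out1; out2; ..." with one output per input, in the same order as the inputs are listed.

Execution, op by op:
  [16, -18, -3, -6, -17, 23, 20, -33] -> [-17, 23, 20, -33] -> [-33, -17, 20, 23] -> -7
  [2, 32, -42, -50, 41, 5, -11, 4, -26] -> [41, 5, -11, 4, -26] -> [-26, -11, 4, 5, 41] -> 13
  [17, -28, -17, -47, 15, -40, 12] -> [15, -40, 12] -> [-40, 12, 15] -> -13
  [16, 22, -29] -> [] -> [] -> 0
  [-35, -14, 27, 37, 45, -45, 37] -> [45, -45, 37] -> [-45, 37, 45] -> 37
  [25, 43, 23, -17] -> [] -> [] -> 0

-7; 13; -13; 0; 37; 0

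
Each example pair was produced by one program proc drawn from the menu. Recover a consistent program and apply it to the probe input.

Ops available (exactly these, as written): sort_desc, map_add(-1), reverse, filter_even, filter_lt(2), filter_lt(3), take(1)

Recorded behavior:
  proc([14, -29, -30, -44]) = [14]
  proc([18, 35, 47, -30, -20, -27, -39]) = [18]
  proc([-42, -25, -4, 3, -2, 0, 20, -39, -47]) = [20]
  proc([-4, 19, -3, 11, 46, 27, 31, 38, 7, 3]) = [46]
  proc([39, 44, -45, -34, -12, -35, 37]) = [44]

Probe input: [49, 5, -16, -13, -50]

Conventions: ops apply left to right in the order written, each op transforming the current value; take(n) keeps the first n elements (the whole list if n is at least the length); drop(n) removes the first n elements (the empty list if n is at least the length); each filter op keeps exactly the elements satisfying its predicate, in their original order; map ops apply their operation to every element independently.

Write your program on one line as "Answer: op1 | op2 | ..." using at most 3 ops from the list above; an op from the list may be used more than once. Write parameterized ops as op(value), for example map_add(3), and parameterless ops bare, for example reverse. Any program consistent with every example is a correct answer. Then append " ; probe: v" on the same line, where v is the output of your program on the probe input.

sort_desc | filter_even | take(1) ; probe: [-16]

Check, running the answer program on each example:
  [14, -29, -30, -44] -> [14, -29, -30, -44] -> [14, -30, -44] -> [14]
  [18, 35, 47, -30, -20, -27, -39] -> [47, 35, 18, -20, -27, -30, -39] -> [18, -20, -30] -> [18]
  [-42, -25, -4, 3, -2, 0, 20, -39, -47] -> [20, 3, 0, -2, -4, -25, -39, -42, -47] -> [20, 0, -2, -4, -42] -> [20]
  [-4, 19, -3, 11, 46, 27, 31, 38, 7, 3] -> [46, 38, 31, 27, 19, 11, 7, 3, -3, -4] -> [46, 38, -4] -> [46]
  [39, 44, -45, -34, -12, -35, 37] -> [44, 39, 37, -12, -34, -35, -45] -> [44, -12, -34] -> [44]
  probe: [49, 5, -16, -13, -50] -> [49, 5, -13, -16, -50] -> [-16, -50] -> [-16]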